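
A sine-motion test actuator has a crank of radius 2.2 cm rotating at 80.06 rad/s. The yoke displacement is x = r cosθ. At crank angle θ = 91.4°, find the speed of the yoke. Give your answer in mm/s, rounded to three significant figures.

ω = 80.06 rad/s
x = r cosθ ⇒ ẋ = −rω sinθ.
|v| = rω|sinθ| = 0.022·80.06·|sin 91.4°| = 1.7608 m/s = 1760.8 mm/s.

1760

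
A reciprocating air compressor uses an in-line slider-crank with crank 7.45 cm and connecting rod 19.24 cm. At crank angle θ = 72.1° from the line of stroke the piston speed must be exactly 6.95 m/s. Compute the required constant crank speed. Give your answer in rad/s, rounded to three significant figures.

86.9

For an in-line slider-crank, |v_piston| = rω|sinθ|·[1 + r cosθ/√(L² − r² sin²θ)].
With r = 0.0745 m, L = 0.1924 m, θ = 72.1°: the bracketed kinematic factor |dx/dθ| = 0.07997 m.
ω = v/|dx/dθ| = 6.95/0.07997 = 86.908 rad/s.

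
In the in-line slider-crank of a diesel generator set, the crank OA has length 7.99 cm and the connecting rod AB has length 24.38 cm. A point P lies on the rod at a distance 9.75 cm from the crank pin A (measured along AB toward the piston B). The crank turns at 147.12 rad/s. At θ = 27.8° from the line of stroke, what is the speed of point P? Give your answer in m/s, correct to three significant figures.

8.74

ω = 147.1 rad/s.  Crank-pin speed |V_A| = rω = 11.755 m/s, perpendicular to OA.
Rod angle: sinφ = −(r/L) sinθ ⇒ φ = -8.792°; ω_rod = −rω cosθ/√(L²−r²sin²θ) = -43.157 rad/s.
V_P = V_A + ω_rod × AP, with AP = 0.0975 m along the rod.
Components: V_Px = −rω sinθ − a·ω_rod·sinφ = -6.1255 m/s;  V_Py = rω cosθ + a·ω_rod·cosφ = +6.2397 m/s.
|V_P| = √(V_Px² + V_Py²) = 8.7439 m/s.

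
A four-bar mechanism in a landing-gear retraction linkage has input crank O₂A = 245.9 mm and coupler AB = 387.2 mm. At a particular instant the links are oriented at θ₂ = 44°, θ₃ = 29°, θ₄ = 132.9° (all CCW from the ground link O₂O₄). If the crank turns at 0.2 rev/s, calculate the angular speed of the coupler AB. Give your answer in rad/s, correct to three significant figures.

0.822

ω₂ = 1.257 rad/s (from 0.2 rev/s).
Differentiating the loop-closure r₂e^{iθ₂}+r₃e^{iθ₃}=r₁+r₄e^{iθ₄} gives r₂ω₂e^{iθ₂}+r₃ω₃e^{iθ₃}=r₄ω₄e^{iθ₄}.
Eliminating the other unknown: ω₃ = r₂ω₂ sin(θ₄−θ₂) / [r₃ sin(θ₃−θ₄)].
Numerator sine = +0.99982; denominator sine = -0.97072.
Result = 0.2459·1.257·(+0.99982) / (0.3872·(-0.97072)) = -0.82198 rad/s; magnitude 0.82198 rad/s.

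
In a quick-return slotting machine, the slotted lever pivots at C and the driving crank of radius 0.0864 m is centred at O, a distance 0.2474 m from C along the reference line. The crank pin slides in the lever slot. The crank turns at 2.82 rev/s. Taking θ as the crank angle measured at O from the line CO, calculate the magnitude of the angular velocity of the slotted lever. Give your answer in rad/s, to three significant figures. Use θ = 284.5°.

2.86

ω = 17.72 rad/s (from 2.82 rev/s).
Crank pin A relative to C: A = (d + r cosθ, r sinθ); lever angle φ = atan2(r sinθ, d + r cosθ).
Differentiating tanφ: φ̇ = rω(d cosθ + r)/(d² + r² + 2dr cosθ).
d² + r² + 2dr cosθ = |CA|² = 0.0793756 m²;  d cosθ + r = +0.14834 m.
|ω_lever| = |0.0864·17.72·+0.14834| / 0.0793756 = 2.8611 rad/s.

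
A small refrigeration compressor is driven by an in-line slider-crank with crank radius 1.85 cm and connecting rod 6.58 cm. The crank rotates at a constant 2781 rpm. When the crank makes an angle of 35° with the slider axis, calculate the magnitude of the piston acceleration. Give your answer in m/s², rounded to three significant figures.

ω = 2π·2781/60 = 291.2 rad/s
x(θ) = r cosθ + √(L² − r² sin²θ); with ω constant, a = ω²·d²x/dθ².
d²x/dθ² = −r cosθ − r²(cos2θ)/√u − r⁴ sin²2θ/(4u^{3/2}),  u = L² − r² sin²θ = 0.00421704 m².
Substituting r = 0.0185 m, L = 0.0658 m, θ = 35°: d²x/dθ² = -0.017051 m.
a = ω²·d²x/dθ² = (291.2)²·(-0.017051) = -1446.2 m/s²;  |a| = 1446.2 m/s².

1450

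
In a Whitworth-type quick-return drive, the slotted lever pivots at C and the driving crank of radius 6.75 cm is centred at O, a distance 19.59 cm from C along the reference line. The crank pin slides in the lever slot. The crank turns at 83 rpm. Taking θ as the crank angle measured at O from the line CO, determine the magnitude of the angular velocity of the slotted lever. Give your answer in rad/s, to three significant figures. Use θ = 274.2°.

ω = 8.692 rad/s (from 83 rpm).
Crank pin A relative to C: A = (d + r cosθ, r sinθ); lever angle φ = atan2(r sinθ, d + r cosθ).
Differentiating tanφ: φ̇ = rω(d cosθ + r)/(d² + r² + 2dr cosθ).
d² + r² + 2dr cosθ = |CA|² = 0.04487 m²;  d cosθ + r = +0.081847 m.
|ω_lever| = |0.0675·8.692·+0.081847| / 0.04487 = 1.0702 rad/s.

1.07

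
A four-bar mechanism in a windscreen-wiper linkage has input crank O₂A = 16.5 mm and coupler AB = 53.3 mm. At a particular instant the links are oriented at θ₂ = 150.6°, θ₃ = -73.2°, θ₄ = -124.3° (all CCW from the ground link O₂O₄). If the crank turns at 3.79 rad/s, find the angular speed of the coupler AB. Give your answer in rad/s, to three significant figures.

ω₂ = 3.79 rad/s
Differentiating the loop-closure r₂e^{iθ₂}+r₃e^{iθ₃}=r₁+r₄e^{iθ₄} gives r₂ω₂e^{iθ₂}+r₃ω₃e^{iθ₃}=r₄ω₄e^{iθ₄}.
Eliminating the other unknown: ω₃ = r₂ω₂ sin(θ₄−θ₂) / [r₃ sin(θ₃−θ₄)].
Numerator sine = +0.99635; denominator sine = +0.77824.
Result = 0.0165·3.79·(+0.99635) / (0.0533·(+0.77824)) = +1.5021 rad/s; magnitude 1.5021 rad/s.

1.50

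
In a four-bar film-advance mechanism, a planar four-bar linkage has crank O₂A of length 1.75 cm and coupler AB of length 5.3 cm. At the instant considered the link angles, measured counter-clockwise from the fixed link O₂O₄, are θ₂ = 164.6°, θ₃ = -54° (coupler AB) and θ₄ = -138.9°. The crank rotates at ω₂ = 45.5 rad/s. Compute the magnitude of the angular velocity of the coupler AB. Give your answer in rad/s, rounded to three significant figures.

ω₂ = 45.5 rad/s
Differentiating the loop-closure r₂e^{iθ₂}+r₃e^{iθ₃}=r₁+r₄e^{iθ₄} gives r₂ω₂e^{iθ₂}+r₃ω₃e^{iθ₃}=r₄ω₄e^{iθ₄}.
Eliminating the other unknown: ω₃ = r₂ω₂ sin(θ₄−θ₂) / [r₃ sin(θ₃−θ₄)].
Numerator sine = +0.83389; denominator sine = +0.99604.
Result = 0.0175·45.5·(+0.83389) / (0.053·(+0.99604)) = +12.578 rad/s; magnitude 12.578 rad/s.

12.6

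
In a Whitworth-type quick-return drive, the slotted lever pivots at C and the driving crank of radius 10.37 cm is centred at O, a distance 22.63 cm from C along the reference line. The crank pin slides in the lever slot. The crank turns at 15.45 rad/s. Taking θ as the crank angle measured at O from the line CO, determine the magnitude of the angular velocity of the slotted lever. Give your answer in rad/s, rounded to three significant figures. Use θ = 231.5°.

1.82

ω = 15.45 rad/s
Crank pin A relative to C: A = (d + r cosθ, r sinθ); lever angle φ = atan2(r sinθ, d + r cosθ).
Differentiating tanφ: φ̇ = rω(d cosθ + r)/(d² + r² + 2dr cosθ).
d² + r² + 2dr cosθ = |CA|² = 0.0327479 m²;  d cosθ + r = -0.037175 m.
|ω_lever| = |0.1037·15.45·-0.037175| / 0.0327479 = 1.8188 rad/s.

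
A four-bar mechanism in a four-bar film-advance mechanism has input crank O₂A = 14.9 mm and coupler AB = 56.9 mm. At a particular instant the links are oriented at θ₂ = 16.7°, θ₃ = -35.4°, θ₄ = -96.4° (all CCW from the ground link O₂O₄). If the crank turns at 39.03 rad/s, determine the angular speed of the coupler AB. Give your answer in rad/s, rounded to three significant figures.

ω₂ = 39.03 rad/s
Differentiating the loop-closure r₂e^{iθ₂}+r₃e^{iθ₃}=r₁+r₄e^{iθ₄} gives r₂ω₂e^{iθ₂}+r₃ω₃e^{iθ₃}=r₄ω₄e^{iθ₄}.
Eliminating the other unknown: ω₃ = r₂ω₂ sin(θ₄−θ₂) / [r₃ sin(θ₃−θ₄)].
Numerator sine = -0.91982; denominator sine = +0.87462.
Result = 0.0149·39.03·(-0.91982) / (0.0569·(+0.87462)) = -10.749 rad/s; magnitude 10.749 rad/s.

10.7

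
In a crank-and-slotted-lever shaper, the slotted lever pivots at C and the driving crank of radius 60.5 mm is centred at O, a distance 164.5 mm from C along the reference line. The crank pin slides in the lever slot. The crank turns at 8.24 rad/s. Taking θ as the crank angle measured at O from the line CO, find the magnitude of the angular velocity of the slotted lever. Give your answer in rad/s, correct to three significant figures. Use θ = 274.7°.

1.14

ω = 8.24 rad/s
Crank pin A relative to C: A = (d + r cosθ, r sinθ); lever angle φ = atan2(r sinθ, d + r cosθ).
Differentiating tanφ: φ̇ = rω(d cosθ + r)/(d² + r² + 2dr cosθ).
d² + r² + 2dr cosθ = |CA|² = 0.0323514 m²;  d cosθ + r = +0.073979 m.
|ω_lever| = |0.0605·8.24·+0.073979| / 0.0323514 = 1.14 rad/s.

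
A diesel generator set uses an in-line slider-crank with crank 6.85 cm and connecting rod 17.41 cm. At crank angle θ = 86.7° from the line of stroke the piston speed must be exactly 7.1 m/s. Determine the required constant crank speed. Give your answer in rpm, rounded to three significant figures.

968

For an in-line slider-crank, |v_piston| = rω|sinθ|·[1 + r cosθ/√(L² − r² sin²θ)].
With r = 0.0685 m, L = 0.1741 m, θ = 86.7°: the bracketed kinematic factor |dx/dθ| = 0.070071 m.
ω = v/|dx/dθ| = 7.1/0.070071 = 101.33 rad/s.
N = 60ω/(2π) = 967.59 rpm.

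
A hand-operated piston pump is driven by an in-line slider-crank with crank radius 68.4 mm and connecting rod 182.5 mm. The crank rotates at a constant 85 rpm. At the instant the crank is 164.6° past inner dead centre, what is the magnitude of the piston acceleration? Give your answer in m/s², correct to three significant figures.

ω = 2π·85/60 = 8.901 rad/s
x(θ) = r cosθ + √(L² − r² sin²θ); with ω constant, a = ω²·d²x/dθ².
d²x/dθ² = −r cosθ − r²(cos2θ)/√u − r⁴ sin²2θ/(4u^{3/2}),  u = L² − r² sin²θ = 0.0329763 m².
Substituting r = 0.0684 m, L = 0.1825 m, θ = 164.6°: d²x/dθ² = +0.043574 m.
a = ω²·d²x/dθ² = (8.901)²·(+0.043574) = +3.4524 m/s²;  |a| = 3.4524 m/s².

3.45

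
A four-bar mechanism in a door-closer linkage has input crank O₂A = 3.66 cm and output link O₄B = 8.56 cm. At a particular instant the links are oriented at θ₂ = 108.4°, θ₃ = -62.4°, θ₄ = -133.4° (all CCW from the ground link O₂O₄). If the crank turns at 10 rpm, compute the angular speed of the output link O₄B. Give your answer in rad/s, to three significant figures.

ω₂ = 1.047 rad/s (from 10 rpm).
Differentiating the loop-closure r₂e^{iθ₂}+r₃e^{iθ₃}=r₁+r₄e^{iθ₄} gives r₂ω₂e^{iθ₂}+r₃ω₃e^{iθ₃}=r₄ω₄e^{iθ₄}.
Eliminating the other unknown: ω₄ = r₂ω₂ sin(θ₂−θ₃) / [r₄ sin(θ₄−θ₃)].
Numerator sine = +0.15988; denominator sine = -0.94552.
Result = 0.0366·1.047·(+0.15988) / (0.0856·(-0.94552)) = -0.075712 rad/s; magnitude 0.075712 rad/s.

0.0757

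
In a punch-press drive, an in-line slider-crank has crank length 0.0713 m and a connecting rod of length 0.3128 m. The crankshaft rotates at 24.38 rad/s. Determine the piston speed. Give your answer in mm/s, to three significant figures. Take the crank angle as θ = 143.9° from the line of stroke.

834

ω = 24.38 rad/s
For an in-line slider-crank, x = r cosθ + √(L² − r² sin²θ), so v = −rω sinθ·[1 + r cosθ/√(L² − r² sin²θ)].
With r = 0.0713 m, L = 0.3128 m, θ = 143.9°: √(L² − r² sin²θ) = 0.30997 m.
v = −0.0713·24.38·0.58920·[1 + 0.0713·-0.80799/0.30997] = -0.83384 m/s.
|v| = 0.83384 m/s = 833.84 mm/s.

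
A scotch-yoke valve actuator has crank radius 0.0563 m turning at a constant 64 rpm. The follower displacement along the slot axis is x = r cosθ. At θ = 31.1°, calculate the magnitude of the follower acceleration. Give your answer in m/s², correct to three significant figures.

ω = 6.702 rad/s (from 64 rpm).
x = r cosθ ⇒ ẍ = −rω² cosθ (ω constant).
|a| = rω²|cosθ| = 0.0563·(6.702)²·|cos 31.1°| = 2.1654 m/s².

2.17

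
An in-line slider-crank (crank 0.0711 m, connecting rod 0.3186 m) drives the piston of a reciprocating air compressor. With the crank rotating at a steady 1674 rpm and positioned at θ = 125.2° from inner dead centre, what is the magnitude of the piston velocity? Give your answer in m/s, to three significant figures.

8.85

ω = 2π·1674/60 = 175.3 rad/s
For an in-line slider-crank, x = r cosθ + √(L² − r² sin²θ), so v = −rω sinθ·[1 + r cosθ/√(L² − r² sin²θ)].
With r = 0.0711 m, L = 0.3186 m, θ = 125.2°: √(L² − r² sin²θ) = 0.31326 m.
v = −0.0711·175.3·0.81714·[1 + 0.0711·-0.57643/0.31326] = -8.8523 m/s.
|v| = 8.8523 m/s.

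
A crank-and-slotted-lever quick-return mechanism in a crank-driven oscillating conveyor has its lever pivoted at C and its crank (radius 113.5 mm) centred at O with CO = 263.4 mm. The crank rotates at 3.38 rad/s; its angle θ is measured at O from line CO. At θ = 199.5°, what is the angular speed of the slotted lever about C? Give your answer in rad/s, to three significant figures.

2.00

ω = 3.38 rad/s
Crank pin A relative to C: A = (d + r cosθ, r sinθ); lever angle φ = atan2(r sinθ, d + r cosθ).
Differentiating tanφ: φ̇ = rω(d cosθ + r)/(d² + r² + 2dr cosθ).
d² + r² + 2dr cosθ = |CA|² = 0.0258996 m²;  d cosθ + r = -0.13479 m.
|ω_lever| = |0.1135·3.38·-0.13479| / 0.0258996 = 1.9966 rad/s.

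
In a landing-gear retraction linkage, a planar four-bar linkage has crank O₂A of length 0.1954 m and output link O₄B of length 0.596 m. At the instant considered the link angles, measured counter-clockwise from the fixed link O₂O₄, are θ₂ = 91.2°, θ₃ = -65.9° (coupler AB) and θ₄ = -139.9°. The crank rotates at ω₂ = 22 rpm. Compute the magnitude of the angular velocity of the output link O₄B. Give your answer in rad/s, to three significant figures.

0.306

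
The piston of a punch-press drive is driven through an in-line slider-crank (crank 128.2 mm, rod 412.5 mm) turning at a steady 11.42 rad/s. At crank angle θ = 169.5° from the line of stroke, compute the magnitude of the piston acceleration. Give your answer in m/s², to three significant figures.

ω = 11.42 rad/s
x(θ) = r cosθ + √(L² − r² sin²θ); with ω constant, a = ω²·d²x/dθ².
d²x/dθ² = −r cosθ − r²(cos2θ)/√u − r⁴ sin²2θ/(4u^{3/2}),  u = L² − r² sin²θ = 0.16961 m².
Substituting r = 0.1282 m, L = 0.4125 m, θ = 169.5°: d²x/dθ² = +0.088673 m.
a = ω²·d²x/dθ² = (11.42)²·(+0.088673) = +11.564 m/s²;  |a| = 11.564 m/s².

11.6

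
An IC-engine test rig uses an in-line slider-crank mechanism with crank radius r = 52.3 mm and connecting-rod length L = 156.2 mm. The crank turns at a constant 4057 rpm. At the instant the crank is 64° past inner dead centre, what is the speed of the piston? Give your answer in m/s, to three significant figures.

ω = 2π·4057/60 = 424.8 rad/s
For an in-line slider-crank, x = r cosθ + √(L² − r² sin²θ), so v = −rω sinθ·[1 + r cosθ/√(L² − r² sin²θ)].
With r = 0.0523 m, L = 0.1562 m, θ = 64°: √(L² − r² sin²θ) = 0.14896 m.
v = −0.0523·424.8·0.89879·[1 + 0.0523·0.43837/0.14896] = -23.045 m/s.
|v| = 23.045 m/s.

23.0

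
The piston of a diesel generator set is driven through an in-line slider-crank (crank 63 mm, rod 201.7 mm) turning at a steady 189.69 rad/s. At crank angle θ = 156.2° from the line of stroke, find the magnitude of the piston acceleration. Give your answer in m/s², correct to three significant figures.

1580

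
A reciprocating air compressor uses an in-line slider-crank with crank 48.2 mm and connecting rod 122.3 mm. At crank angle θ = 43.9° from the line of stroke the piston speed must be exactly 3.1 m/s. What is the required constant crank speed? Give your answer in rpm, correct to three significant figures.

For an in-line slider-crank, |v_piston| = rω|sinθ|·[1 + r cosθ/√(L² − r² sin²θ)].
With r = 0.0482 m, L = 0.1223 m, θ = 43.9°: the bracketed kinematic factor |dx/dθ| = 0.043289 m.
ω = v/|dx/dθ| = 3.1/0.043289 = 71.612 rad/s.
N = 60ω/(2π) = 683.85 rpm.

684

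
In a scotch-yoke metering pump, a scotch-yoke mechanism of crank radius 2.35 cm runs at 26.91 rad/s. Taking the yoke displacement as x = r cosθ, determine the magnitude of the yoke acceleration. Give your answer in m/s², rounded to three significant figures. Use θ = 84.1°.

ω = 26.91 rad/s
x = r cosθ ⇒ ẍ = −rω² cosθ (ω constant).
|a| = rω²|cosθ| = 0.0235·(26.91)²·|cos 84.1°| = 1.7493 m/s².

1.75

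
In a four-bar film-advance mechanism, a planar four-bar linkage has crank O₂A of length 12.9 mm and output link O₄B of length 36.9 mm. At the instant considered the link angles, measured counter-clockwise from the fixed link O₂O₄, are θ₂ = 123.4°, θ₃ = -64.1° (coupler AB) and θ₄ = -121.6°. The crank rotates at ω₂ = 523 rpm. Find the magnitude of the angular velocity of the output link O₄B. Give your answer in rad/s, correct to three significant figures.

2.96

ω₂ = 54.77 rad/s (from 523 rpm).
Differentiating the loop-closure r₂e^{iθ₂}+r₃e^{iθ₃}=r₁+r₄e^{iθ₄} gives r₂ω₂e^{iθ₂}+r₃ω₃e^{iθ₃}=r₄ω₄e^{iθ₄}.
Eliminating the other unknown: ω₄ = r₂ω₂ sin(θ₂−θ₃) / [r₄ sin(θ₄−θ₃)].
Numerator sine = -0.13053; denominator sine = -0.84339.
Result = 0.0129·54.77·(-0.13053) / (0.0369·(-0.84339)) = +2.9632 rad/s; magnitude 2.9632 rad/s.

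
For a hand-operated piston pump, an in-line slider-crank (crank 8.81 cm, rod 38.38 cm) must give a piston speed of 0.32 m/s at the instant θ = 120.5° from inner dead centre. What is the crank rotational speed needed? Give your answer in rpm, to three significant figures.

45.7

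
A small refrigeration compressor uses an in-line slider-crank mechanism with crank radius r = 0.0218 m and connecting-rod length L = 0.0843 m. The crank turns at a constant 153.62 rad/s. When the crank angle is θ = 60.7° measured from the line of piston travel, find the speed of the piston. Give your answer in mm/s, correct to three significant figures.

ω = 153.6 rad/s
For an in-line slider-crank, x = r cosθ + √(L² − r² sin²θ), so v = −rω sinθ·[1 + r cosθ/√(L² − r² sin²θ)].
With r = 0.0218 m, L = 0.0843 m, θ = 60.7°: √(L² − r² sin²θ) = 0.082128 m.
v = −0.0218·153.6·0.87207·[1 + 0.0218·0.48938/0.082128] = -3.2999 m/s.
|v| = 3.2999 m/s = 3299.9 mm/s.

3300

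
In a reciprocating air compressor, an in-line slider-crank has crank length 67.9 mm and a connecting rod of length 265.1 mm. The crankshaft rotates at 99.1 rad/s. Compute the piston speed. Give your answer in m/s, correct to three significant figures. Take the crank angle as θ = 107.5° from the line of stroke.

5.91

ω = 99.1 rad/s
For an in-line slider-crank, x = r cosθ + √(L² − r² sin²θ), so v = −rω sinθ·[1 + r cosθ/√(L² − r² sin²θ)].
With r = 0.0679 m, L = 0.2651 m, θ = 107.5°: √(L² − r² sin²θ) = 0.25707 m.
v = −0.0679·99.1·0.95372·[1 + 0.0679·-0.30071/0.25707] = -5.9077 m/s.
|v| = 5.9077 m/s.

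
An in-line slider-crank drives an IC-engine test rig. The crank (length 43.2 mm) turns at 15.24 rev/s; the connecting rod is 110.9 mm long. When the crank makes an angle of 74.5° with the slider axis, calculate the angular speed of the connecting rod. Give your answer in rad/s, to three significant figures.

10.8

ω = 95.76 rad/s (converted from 15.24 rev/s).
The rod makes angle φ with the slider axis where L sinφ = r sinθ; differentiating, L cosφ·φ̇ = r ω cosθ.
L cosφ = √(L² − r² sin²θ) = 0.10279 m.
|ω_rod| = r ω |cosθ| / √(L² − r² sin²θ) = 0.0432·95.76·0.26724/0.10279 = 10.755 rad/s.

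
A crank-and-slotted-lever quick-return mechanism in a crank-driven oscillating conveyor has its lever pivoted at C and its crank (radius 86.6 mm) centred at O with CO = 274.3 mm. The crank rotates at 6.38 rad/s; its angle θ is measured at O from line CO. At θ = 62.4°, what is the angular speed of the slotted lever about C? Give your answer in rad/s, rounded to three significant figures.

1.13

ω = 6.38 rad/s
Crank pin A relative to C: A = (d + r cosθ, r sinθ); lever angle φ = atan2(r sinθ, d + r cosθ).
Differentiating tanφ: φ̇ = rω(d cosθ + r)/(d² + r² + 2dr cosθ).
d² + r² + 2dr cosθ = |CA|² = 0.104751 m²;  d cosθ + r = +0.21368 m.
|ω_lever| = |0.0866·6.38·+0.21368| / 0.104751 = 1.1271 rad/s.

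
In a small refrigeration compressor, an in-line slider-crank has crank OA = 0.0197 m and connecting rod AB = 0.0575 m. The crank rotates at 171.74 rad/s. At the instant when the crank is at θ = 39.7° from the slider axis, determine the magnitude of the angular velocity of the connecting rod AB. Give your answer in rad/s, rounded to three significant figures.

ω = 171.7 rad/s
The rod makes angle φ with the slider axis where L sinφ = r sinθ; differentiating, L cosφ·φ̇ = r ω cosθ.
L cosφ = √(L² − r² sin²θ) = 0.056106 m.
|ω_rod| = r ω |cosθ| / √(L² − r² sin²θ) = 0.0197·171.7·0.76940/0.056106 = 46.396 rad/s.

46.4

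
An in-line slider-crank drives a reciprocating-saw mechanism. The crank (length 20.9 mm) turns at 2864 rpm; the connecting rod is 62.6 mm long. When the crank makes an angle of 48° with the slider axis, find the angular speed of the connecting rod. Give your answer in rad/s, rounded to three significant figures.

69.2

ω = 299.9 rad/s (converted from 2864 rpm).
The rod makes angle φ with the slider axis where L sinφ = r sinθ; differentiating, L cosφ·φ̇ = r ω cosθ.
L cosφ = √(L² − r² sin²θ) = 0.060643 m.
|ω_rod| = r ω |cosθ| / √(L² − r² sin²θ) = 0.0209·299.9·0.66913/0.060643 = 69.164 rad/s.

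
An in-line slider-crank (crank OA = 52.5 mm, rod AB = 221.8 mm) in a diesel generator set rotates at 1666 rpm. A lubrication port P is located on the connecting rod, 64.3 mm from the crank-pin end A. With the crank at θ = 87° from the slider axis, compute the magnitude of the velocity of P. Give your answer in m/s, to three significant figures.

9.19

ω = 174.5 rad/s.  Crank-pin speed |V_A| = rω = 9.1593 m/s, perpendicular to OA.
Rod angle: sinφ = −(r/L) sinθ ⇒ φ = -13.673°; ω_rod = −rω cosθ/√(L²−r²sin²θ) = -2.2243 rad/s.
V_P = V_A + ω_rod × AP, with AP = 0.0643 m along the rod.
Components: V_Px = −rω sinθ − a·ω_rod·sinφ = -9.1806 m/s;  V_Py = rω cosθ + a·ω_rod·cosφ = +0.34039 m/s.
|V_P| = √(V_Px² + V_Py²) = 9.1869 m/s.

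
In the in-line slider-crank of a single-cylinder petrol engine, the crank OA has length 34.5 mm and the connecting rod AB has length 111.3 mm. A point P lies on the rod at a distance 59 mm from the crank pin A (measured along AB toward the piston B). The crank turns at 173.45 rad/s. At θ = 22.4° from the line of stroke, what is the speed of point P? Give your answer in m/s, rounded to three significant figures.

ω = 173.4 rad/s.  Crank-pin speed |V_A| = rω = 5.984 m/s, perpendicular to OA.
Rod angle: sinφ = −(r/L) sinθ ⇒ φ = -6.784°; ω_rod = −rω cosθ/√(L²−r²sin²θ) = -50.059 rad/s.
V_P = V_A + ω_rod × AP, with AP = 0.059 m along the rod.
Components: V_Px = −rω sinθ − a·ω_rod·sinφ = -2.6292 m/s;  V_Py = rω cosθ + a·ω_rod·cosφ = +2.5997 m/s.
|V_P| = √(V_Px² + V_Py²) = 3.6975 m/s.

3.70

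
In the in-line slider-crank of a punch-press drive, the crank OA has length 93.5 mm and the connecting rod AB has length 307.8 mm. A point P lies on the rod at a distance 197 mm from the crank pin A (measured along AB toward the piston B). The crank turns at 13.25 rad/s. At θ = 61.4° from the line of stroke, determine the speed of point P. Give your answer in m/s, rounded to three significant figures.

1.21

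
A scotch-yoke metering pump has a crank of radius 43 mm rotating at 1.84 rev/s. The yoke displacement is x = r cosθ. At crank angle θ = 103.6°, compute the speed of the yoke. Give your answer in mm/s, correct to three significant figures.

ω = 11.56 rad/s (from 1.84 rev/s).
x = r cosθ ⇒ ẋ = −rω sinθ.
|v| = rω|sinθ| = 0.043·11.56·|sin 103.6°| = 0.48319 m/s = 483.19 mm/s.

483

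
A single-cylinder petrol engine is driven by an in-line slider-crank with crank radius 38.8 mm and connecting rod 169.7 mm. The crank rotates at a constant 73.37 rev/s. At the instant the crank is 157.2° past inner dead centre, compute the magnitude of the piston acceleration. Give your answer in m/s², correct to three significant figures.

6260

ω = 2π·73.4 = 461 rad/s
x(θ) = r cosθ + √(L² − r² sin²θ); with ω constant, a = ω²·d²x/dθ².
d²x/dθ² = −r cosθ − r²(cos2θ)/√u − r⁴ sin²2θ/(4u^{3/2}),  u = L² − r² sin²θ = 0.028572 m².
Substituting r = 0.0388 m, L = 0.1697 m, θ = 157.2°: d²x/dθ² = +0.029477 m.
a = ω²·d²x/dθ² = (461)²·(+0.029477) = +6264.4 m/s²;  |a| = 6264.4 m/s².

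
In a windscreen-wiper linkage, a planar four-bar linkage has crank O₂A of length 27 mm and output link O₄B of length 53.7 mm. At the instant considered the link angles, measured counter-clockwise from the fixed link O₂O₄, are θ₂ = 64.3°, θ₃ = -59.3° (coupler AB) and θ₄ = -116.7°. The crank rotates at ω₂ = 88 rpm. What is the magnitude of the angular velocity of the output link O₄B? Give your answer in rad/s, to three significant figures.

4.58

ω₂ = 9.215 rad/s (from 88 rpm).
Differentiating the loop-closure r₂e^{iθ₂}+r₃e^{iθ₃}=r₁+r₄e^{iθ₄} gives r₂ω₂e^{iθ₂}+r₃ω₃e^{iθ₃}=r₄ω₄e^{iθ₄}.
Eliminating the other unknown: ω₄ = r₂ω₂ sin(θ₂−θ₃) / [r₄ sin(θ₄−θ₃)].
Numerator sine = +0.83292; denominator sine = -0.84245.
Result = 0.027·9.215·(+0.83292) / (0.0537·(-0.84245)) = -4.581 rad/s; magnitude 4.581 rad/s.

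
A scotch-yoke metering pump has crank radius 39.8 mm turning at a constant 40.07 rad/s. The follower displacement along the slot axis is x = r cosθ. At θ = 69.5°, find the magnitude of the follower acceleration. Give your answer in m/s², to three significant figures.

ω = 40.07 rad/s
x = r cosθ ⇒ ẍ = −rω² cosθ (ω constant).
|a| = rω²|cosθ| = 0.0398·(40.07)²·|cos 69.5°| = 22.379 m/s².

22.4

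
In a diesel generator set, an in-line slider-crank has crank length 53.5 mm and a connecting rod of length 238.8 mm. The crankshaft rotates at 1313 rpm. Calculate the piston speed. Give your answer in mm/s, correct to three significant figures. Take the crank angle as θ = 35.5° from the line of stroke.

ω = 2π·1313/60 = 137.5 rad/s
For an in-line slider-crank, x = r cosθ + √(L² − r² sin²θ), so v = −rω sinθ·[1 + r cosθ/√(L² − r² sin²θ)].
With r = 0.0535 m, L = 0.2388 m, θ = 35.5°: √(L² − r² sin²θ) = 0.23677 m.
v = −0.0535·137.5·0.58070·[1 + 0.0535·0.81412/0.23677] = -5.0575 m/s.
|v| = 5.0575 m/s = 5057.5 mm/s.

5060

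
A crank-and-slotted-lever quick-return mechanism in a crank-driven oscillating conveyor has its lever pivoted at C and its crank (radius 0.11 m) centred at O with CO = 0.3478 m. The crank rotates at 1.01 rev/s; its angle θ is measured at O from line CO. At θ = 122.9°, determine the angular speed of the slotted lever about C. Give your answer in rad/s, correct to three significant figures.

ω = 6.346 rad/s (from 1.01 rev/s).
Crank pin A relative to C: A = (d + r cosθ, r sinθ); lever angle φ = atan2(r sinθ, d + r cosθ).
Differentiating tanφ: φ̇ = rω(d cosθ + r)/(d² + r² + 2dr cosθ).
d² + r² + 2dr cosθ = |CA|² = 0.0915033 m²;  d cosθ + r = -0.078916 m.
|ω_lever| = |0.11·6.346·-0.078916| / 0.0915033 = 0.60204 rad/s.

0.602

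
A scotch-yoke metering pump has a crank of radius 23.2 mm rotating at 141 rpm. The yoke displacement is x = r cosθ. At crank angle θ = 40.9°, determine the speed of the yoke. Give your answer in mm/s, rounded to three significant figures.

ω = 14.77 rad/s (from 141 rpm).
x = r cosθ ⇒ ẋ = −rω sinθ.
|v| = rω|sinθ| = 0.0232·14.77·|sin 40.9°| = 0.22429 m/s = 224.29 mm/s.

224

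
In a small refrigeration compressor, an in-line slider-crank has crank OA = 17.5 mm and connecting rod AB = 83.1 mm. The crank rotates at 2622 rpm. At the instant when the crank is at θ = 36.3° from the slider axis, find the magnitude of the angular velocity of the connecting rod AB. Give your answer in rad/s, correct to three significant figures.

ω = 274.6 rad/s (converted from 2622 rpm).
The rod makes angle φ with the slider axis where L sinφ = r sinθ; differentiating, L cosφ·φ̇ = r ω cosθ.
L cosφ = √(L² − r² sin²θ) = 0.082452 m.
|ω_rod| = r ω |cosθ| / √(L² − r² sin²θ) = 0.0175·274.6·0.80593/0.082452 = 46.967 rad/s.

47.0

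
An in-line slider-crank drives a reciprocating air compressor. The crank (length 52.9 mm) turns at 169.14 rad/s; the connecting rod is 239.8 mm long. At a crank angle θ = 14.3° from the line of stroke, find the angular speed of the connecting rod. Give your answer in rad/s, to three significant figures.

ω = 169.1 rad/s
The rod makes angle φ with the slider axis where L sinφ = r sinθ; differentiating, L cosφ·φ̇ = r ω cosθ.
L cosφ = √(L² − r² sin²θ) = 0.23944 m.
|ω_rod| = r ω |cosθ| / √(L² − r² sin²θ) = 0.0529·169.1·0.96902/0.23944 = 36.21 rad/s.

36.2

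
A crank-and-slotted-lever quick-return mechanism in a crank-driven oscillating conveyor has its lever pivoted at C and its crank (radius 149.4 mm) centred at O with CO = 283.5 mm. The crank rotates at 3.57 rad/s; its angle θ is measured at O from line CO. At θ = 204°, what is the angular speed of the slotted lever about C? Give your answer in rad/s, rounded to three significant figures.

ω = 3.57 rad/s
Crank pin A relative to C: A = (d + r cosθ, r sinθ); lever angle φ = atan2(r sinθ, d + r cosθ).
Differentiating tanφ: φ̇ = rω(d cosθ + r)/(d² + r² + 2dr cosθ).
d² + r² + 2dr cosθ = |CA|² = 0.0253064 m²;  d cosθ + r = -0.10959 m.
|ω_lever| = |0.1494·3.57·-0.10959| / 0.0253064 = 2.3097 rad/s.

2.31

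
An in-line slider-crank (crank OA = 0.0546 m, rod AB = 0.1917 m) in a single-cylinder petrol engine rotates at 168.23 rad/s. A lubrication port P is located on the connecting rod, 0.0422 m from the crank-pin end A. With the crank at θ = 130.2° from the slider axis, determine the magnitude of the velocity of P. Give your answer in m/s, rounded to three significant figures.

ω = 168.2 rad/s.  Crank-pin speed |V_A| = rω = 9.1854 m/s, perpendicular to OA.
Rod angle: sinφ = −(r/L) sinθ ⇒ φ = -12.565°; ω_rod = −rω cosθ/√(L²−r²sin²θ) = +31.686 rad/s.
V_P = V_A + ω_rod × AP, with AP = 0.0422 m along the rod.
Components: V_Px = −rω sinθ − a·ω_rod·sinφ = -6.7248 m/s;  V_Py = rω cosθ + a·ω_rod·cosφ = -4.6236 m/s.
|V_P| = √(V_Px² + V_Py²) = 8.161 m/s.

8.16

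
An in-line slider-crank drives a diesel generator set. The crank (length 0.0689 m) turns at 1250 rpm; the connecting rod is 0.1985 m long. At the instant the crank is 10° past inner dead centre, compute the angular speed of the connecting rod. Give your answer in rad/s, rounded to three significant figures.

44.8

ω = 130.9 rad/s (converted from 1250 rpm).
The rod makes angle φ with the slider axis where L sinφ = r sinθ; differentiating, L cosφ·φ̇ = r ω cosθ.
L cosφ = √(L² − r² sin²θ) = 0.19814 m.
|ω_rod| = r ω |cosθ| / √(L² − r² sin²θ) = 0.0689·130.9·0.98481/0.19814 = 44.827 rad/s.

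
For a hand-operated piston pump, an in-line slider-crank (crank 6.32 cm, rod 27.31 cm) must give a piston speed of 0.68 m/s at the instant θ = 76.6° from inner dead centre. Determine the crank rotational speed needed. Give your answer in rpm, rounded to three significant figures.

100

For an in-line slider-crank, |v_piston| = rω|sinθ|·[1 + r cosθ/√(L² − r² sin²θ)].
With r = 0.0632 m, L = 0.2731 m, θ = 76.6°: the bracketed kinematic factor |dx/dθ| = 0.064863 m.
ω = v/|dx/dθ| = 0.68/0.064863 = 10.484 rad/s.
N = 60ω/(2π) = 100.11 rpm.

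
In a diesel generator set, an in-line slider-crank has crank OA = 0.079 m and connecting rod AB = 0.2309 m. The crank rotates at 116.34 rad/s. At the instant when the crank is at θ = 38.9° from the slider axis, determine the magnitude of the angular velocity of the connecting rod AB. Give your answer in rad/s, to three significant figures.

ω = 116.3 rad/s
The rod makes angle φ with the slider axis where L sinφ = r sinθ; differentiating, L cosφ·φ̇ = r ω cosθ.
L cosφ = √(L² − r² sin²θ) = 0.22551 m.
|ω_rod| = r ω |cosθ| / √(L² − r² sin²θ) = 0.079·116.3·0.77824/0.22551 = 31.718 rad/s.

31.7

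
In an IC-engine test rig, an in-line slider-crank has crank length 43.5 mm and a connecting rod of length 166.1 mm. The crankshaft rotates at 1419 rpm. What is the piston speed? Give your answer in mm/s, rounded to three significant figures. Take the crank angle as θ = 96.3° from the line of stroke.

ω = 2π·1419/60 = 148.6 rad/s
For an in-line slider-crank, x = r cosθ + √(L² − r² sin²θ), so v = −rω sinθ·[1 + r cosθ/√(L² − r² sin²θ)].
With r = 0.0435 m, L = 0.1661 m, θ = 96.3°: √(L² − r² sin²θ) = 0.16037 m.
v = −0.0435·148.6·0.99396·[1 + 0.0435·-0.10973/0.16037] = -6.2337 m/s.
|v| = 6.2337 m/s = 6233.7 mm/s.

6230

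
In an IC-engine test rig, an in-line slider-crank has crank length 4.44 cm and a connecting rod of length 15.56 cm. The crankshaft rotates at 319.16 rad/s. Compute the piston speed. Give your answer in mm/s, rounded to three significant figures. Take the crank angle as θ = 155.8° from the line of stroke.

ω = 319.2 rad/s
For an in-line slider-crank, x = r cosθ + √(L² − r² sin²θ), so v = −rω sinθ·[1 + r cosθ/√(L² − r² sin²θ)].
With r = 0.0444 m, L = 0.1556 m, θ = 155.8°: √(L² − r² sin²θ) = 0.15453 m.
v = −0.0444·319.2·0.40992·[1 + 0.0444·-0.91212/0.15453] = -4.2866 m/s.
|v| = 4.2866 m/s = 4286.6 mm/s.

4290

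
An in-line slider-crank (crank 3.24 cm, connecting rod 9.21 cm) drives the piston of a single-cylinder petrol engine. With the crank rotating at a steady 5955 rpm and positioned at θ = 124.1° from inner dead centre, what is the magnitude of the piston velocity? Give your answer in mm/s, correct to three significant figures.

13300

ω = 2π·5955/60 = 623.6 rad/s
For an in-line slider-crank, x = r cosθ + √(L² − r² sin²θ), so v = −rω sinθ·[1 + r cosθ/√(L² − r² sin²θ)].
With r = 0.0324 m, L = 0.0921 m, θ = 124.1°: √(L² − r² sin²θ) = 0.088106 m.
v = −0.0324·623.6·0.82806·[1 + 0.0324·-0.56064/0.088106] = -13.281 m/s.
|v| = 13.281 m/s = 13281 mm/s.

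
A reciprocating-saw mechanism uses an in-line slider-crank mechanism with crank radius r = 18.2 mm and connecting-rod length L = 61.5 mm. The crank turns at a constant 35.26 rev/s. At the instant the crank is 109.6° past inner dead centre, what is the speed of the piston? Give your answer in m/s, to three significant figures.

3.41

ω = 2π·35.3 = 221.5 rad/s
For an in-line slider-crank, x = r cosθ + √(L² − r² sin²θ), so v = −rω sinθ·[1 + r cosθ/√(L² − r² sin²θ)].
With r = 0.0182 m, L = 0.0615 m, θ = 109.6°: √(L² − r² sin²θ) = 0.059062 m.
v = −0.0182·221.5·0.94206·[1 + 0.0182·-0.33545/0.059062] = -3.4058 m/s.
|v| = 3.4058 m/s.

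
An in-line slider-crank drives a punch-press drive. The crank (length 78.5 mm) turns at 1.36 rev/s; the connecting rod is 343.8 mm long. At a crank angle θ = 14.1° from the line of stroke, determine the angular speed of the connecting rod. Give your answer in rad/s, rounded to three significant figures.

ω = 8.545 rad/s (converted from 1.36 rev/s).
The rod makes angle φ with the slider axis where L sinφ = r sinθ; differentiating, L cosφ·φ̇ = r ω cosθ.
L cosφ = √(L² − r² sin²θ) = 0.34327 m.
|ω_rod| = r ω |cosθ| / √(L² − r² sin²θ) = 0.0785·8.545·0.96987/0.34327 = 1.8953 rad/s.

1.90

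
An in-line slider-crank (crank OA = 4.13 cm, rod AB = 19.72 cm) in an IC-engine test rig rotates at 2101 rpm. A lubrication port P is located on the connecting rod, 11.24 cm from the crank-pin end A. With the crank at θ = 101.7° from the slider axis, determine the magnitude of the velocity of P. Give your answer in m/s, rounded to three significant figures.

8.71

ω = 220 rad/s.  Crank-pin speed |V_A| = rω = 9.0867 m/s, perpendicular to OA.
Rod angle: sinφ = −(r/L) sinθ ⇒ φ = -11.834°; ω_rod = −rω cosθ/√(L²−r²sin²θ) = +9.547 rad/s.
V_P = V_A + ω_rod × AP, with AP = 0.1124 m along the rod.
Components: V_Px = −rω sinθ − a·ω_rod·sinφ = -8.6778 m/s;  V_Py = rω cosθ + a·ω_rod·cosφ = -0.79238 m/s.
|V_P| = √(V_Px² + V_Py²) = 8.7139 m/s.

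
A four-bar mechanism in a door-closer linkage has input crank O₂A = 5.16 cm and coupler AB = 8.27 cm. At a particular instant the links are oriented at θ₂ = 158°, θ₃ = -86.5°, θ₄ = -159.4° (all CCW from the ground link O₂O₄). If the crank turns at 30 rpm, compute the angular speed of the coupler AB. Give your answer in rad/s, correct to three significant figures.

1.39

ω₂ = 3.142 rad/s (from 30 rpm).
Differentiating the loop-closure r₂e^{iθ₂}+r₃e^{iθ₃}=r₁+r₄e^{iθ₄} gives r₂ω₂e^{iθ₂}+r₃ω₃e^{iθ₃}=r₄ω₄e^{iθ₄}.
Eliminating the other unknown: ω₃ = r₂ω₂ sin(θ₄−θ₂) / [r₃ sin(θ₃−θ₄)].
Numerator sine = +0.67688; denominator sine = +0.95579.
Result = 0.0516·3.142·(+0.67688) / (0.0827·(+0.95579)) = +1.3882 rad/s; magnitude 1.3882 rad/s.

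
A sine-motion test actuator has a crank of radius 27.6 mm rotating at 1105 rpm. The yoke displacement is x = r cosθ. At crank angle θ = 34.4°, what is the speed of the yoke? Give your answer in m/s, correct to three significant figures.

ω = 115.7 rad/s (from 1105 rpm).
x = r cosθ ⇒ ẋ = −rω sinθ.
|v| = rω|sinθ| = 0.0276·115.7·|sin 34.4°| = 1.8044 m/s.

1.80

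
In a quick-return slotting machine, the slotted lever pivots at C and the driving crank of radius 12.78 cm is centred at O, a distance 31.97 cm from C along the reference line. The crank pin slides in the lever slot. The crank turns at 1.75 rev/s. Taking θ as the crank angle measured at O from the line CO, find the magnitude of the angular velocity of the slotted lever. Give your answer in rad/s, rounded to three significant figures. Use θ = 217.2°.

3.33

ω = 11 rad/s (from 1.75 rev/s).
Crank pin A relative to C: A = (d + r cosθ, r sinθ); lever angle φ = atan2(r sinθ, d + r cosθ).
Differentiating tanφ: φ̇ = rω(d cosθ + r)/(d² + r² + 2dr cosθ).
d² + r² + 2dr cosθ = |CA|² = 0.0534522 m²;  d cosθ + r = -0.12685 m.
|ω_lever| = |0.1278·11·-0.12685| / 0.0534522 = 3.3348 rad/s.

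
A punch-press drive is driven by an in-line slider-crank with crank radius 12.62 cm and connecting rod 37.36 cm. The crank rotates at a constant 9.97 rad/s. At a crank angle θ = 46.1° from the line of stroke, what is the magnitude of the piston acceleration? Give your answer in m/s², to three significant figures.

8.66

ω = 9.97 rad/s
x(θ) = r cosθ + √(L² − r² sin²θ); with ω constant, a = ω²·d²x/dθ².
d²x/dθ² = −r cosθ − r²(cos2θ)/√u − r⁴ sin²2θ/(4u^{3/2}),  u = L² − r² sin²θ = 0.131308 m².
Substituting r = 0.1262 m, L = 0.3736 m, θ = 46.1°: d²x/dθ² = -0.087151 m.
a = ω²·d²x/dθ² = (9.97)²·(-0.087151) = -8.6629 m/s²;  |a| = 8.6629 m/s².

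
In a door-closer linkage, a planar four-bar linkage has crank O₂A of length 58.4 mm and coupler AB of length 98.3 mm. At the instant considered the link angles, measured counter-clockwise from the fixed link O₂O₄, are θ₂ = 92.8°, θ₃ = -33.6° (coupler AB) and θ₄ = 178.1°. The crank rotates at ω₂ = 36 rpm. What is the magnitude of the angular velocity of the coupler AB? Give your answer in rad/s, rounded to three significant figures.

ω₂ = 3.77 rad/s (from 36 rpm).
Differentiating the loop-closure r₂e^{iθ₂}+r₃e^{iθ₃}=r₁+r₄e^{iθ₄} gives r₂ω₂e^{iθ₂}+r₃ω₃e^{iθ₃}=r₄ω₄e^{iθ₄}.
Eliminating the other unknown: ω₃ = r₂ω₂ sin(θ₄−θ₂) / [r₃ sin(θ₃−θ₄)].
Numerator sine = +0.99664; denominator sine = +0.52547.
Result = 0.0584·3.77·(+0.99664) / (0.0983·(+0.52547)) = +4.2479 rad/s; magnitude 4.2479 rad/s.

4.25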